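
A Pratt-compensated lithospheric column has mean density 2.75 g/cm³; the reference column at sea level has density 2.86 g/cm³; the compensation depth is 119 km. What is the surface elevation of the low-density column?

ρ_ref D = ρ (D + h) → h = D (ρ_ref − ρ)/ρ.
h = 119 km × (2.86 − 2.75)/2.75 = 4.76 km.

4.76 km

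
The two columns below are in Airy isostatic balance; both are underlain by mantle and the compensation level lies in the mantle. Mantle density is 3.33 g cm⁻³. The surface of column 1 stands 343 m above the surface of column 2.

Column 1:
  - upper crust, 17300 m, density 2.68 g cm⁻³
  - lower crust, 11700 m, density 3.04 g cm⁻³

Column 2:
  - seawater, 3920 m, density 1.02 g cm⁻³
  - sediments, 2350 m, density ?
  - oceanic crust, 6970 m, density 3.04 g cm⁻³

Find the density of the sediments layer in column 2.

2.3 g cm⁻³

Take the compensation level at the base of the deeper column (depth z_c below the surface of column 1) and equate Σ ρ_i t_i down to z_c; mantle fills any gap and the z_c terms cancel.
Column 1: 17300×2.68 + 11700×3.04 + (z_c − 29000)×3.33
Column 2: 343×0 + 3920×1.02 + 2350×ρ + 6970×3.04 + (z_c − 343 − 13240)×3.33
The z_c×3.33 term appears on both sides and cancels. Collect the known terms of each column as K = Σ(ρt)_known − 3.33 × (depth of known layers): K_1 = 81932 − 3.33×29000 = −14638; K_2 = 25187.2 − 3.33×(343 + 13240) = −20044.19.
Balance: K_1 = K_2 + 2350×ρ, so ρ = (K_1 − K_2)/2350 = 5406.19/2350 = 2.3 g cm⁻³.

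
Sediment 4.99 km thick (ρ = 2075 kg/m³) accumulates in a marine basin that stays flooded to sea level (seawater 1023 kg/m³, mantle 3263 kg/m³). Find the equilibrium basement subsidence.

2.34 km

Submarine loading: the sediment displaces seawater, and the subsidence is in turn flooded, so s (ρ_m − ρ_w) = t (ρ_sed − ρ_w).
s = 4.99 km × (2075 − 1023) / (3263 − 1023) = 2.34 km.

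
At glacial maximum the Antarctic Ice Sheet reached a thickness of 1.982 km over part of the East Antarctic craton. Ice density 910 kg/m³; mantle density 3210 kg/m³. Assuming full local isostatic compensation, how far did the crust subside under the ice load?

Equating mass per unit area of the two columns: the ice load ρ_ice t is balanced by mantle displaced below, ρ_m s.
s = t ρ_ice / ρ_m = 1.982 km × 910/3210 = 0.562 km.

0.562 km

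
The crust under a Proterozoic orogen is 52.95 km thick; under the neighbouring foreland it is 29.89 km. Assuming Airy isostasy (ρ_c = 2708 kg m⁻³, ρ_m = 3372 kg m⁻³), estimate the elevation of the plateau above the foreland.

Excess crust Δ = 52.95 km − 29.89 km = 23.06 km, split between elevation h and root r with h + r = Δ.
Airy balance ρ_c h = (ρ_m − ρ_c) r gives r = h ρ_c/(ρ_m − ρ_c), so h (1 + ρ_c/(ρ_m − ρ_c)) = Δ, i.e. h = Δ (ρ_m − ρ_c)/ρ_m.
h = 23.06 km × 664/3372 = 4.54 km.

4.54 km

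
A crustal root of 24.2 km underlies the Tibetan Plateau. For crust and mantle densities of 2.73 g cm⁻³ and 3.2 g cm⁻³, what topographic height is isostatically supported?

4.17 km

By Archimedes' principle applied to the lithosphere: ρ_c h = (ρ_m − ρ_c) r.
h = r (ρ_m − ρ_c) / ρ_c = 24.2 km × (3.2 − 2.73) / 2.73 = 4.17 km.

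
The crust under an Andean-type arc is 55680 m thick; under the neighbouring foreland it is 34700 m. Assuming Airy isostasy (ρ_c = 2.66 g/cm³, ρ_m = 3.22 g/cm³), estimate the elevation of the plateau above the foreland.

Excess crust Δ = 55680 m − 34700 m = 20980 m, split between elevation h and root r with h + r = Δ.
Airy balance ρ_c h = (ρ_m − ρ_c) r gives r = h ρ_c/(ρ_m − ρ_c), so h (1 + ρ_c/(ρ_m − ρ_c)) = Δ, i.e. h = Δ (ρ_m − ρ_c)/ρ_m.
h = 20980 m × 0.56/3.22 = 3650 m.

3650 m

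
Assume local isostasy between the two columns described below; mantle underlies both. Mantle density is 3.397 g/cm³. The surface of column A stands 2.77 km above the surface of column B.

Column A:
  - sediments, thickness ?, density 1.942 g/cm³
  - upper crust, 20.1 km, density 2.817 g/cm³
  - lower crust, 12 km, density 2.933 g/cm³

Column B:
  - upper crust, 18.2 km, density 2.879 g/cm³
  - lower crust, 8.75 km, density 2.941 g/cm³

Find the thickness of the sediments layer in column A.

3.85 km

Take the compensation level at the base of the deeper column (depth z_c below the surface of column A) and equate Σ ρ_i t_i down to z_c; mantle fills any gap and the z_c terms cancel.
Column A: x×1.942 + 20.1×2.817 + 12×2.933 + (z_c − 32.1 − x)×3.397
Column B: 2.77×0 + 18.2×2.879 + 8.75×2.941 + (z_c − 2.77 − 26.95)×3.397
The z_c×3.397 term appears on both sides and cancels. Collect the known terms of each column as K = Σ(ρt)_known − 3.397 × (depth of known layers): K_A = 91.8177 − 3.397×32.1 = −17.226; K_B = 78.13155 − 3.397×(2.77 + 26.95) = −22.82729.
Balance: K_A − x×(3.397 − 1.942) = K_B, so x = (K_A − K_B)/(3.397 − 1.942) = 5.60129/1.455 = 3.85 km.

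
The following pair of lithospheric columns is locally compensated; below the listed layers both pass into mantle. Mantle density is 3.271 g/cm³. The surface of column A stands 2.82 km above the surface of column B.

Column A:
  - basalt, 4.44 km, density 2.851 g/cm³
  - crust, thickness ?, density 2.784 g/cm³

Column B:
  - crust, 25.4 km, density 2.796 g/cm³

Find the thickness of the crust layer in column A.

Take the compensation level at the base of the deeper column (depth z_c below the surface of column A) and equate Σ ρ_i t_i down to z_c; mantle fills any gap and the z_c terms cancel.
Column A: 4.44×2.851 + x×2.784 + (z_c − 4.44 − x)×3.271
Column B: 2.82×0 + 25.4×2.796 + (z_c − 2.82 − 25.4)×3.271
The z_c×3.271 term appears on both sides and cancels. Collect the known terms of each column as K = Σ(ρt)_known − 3.271 × (depth of known layers): K_A = 12.65844 − 3.271×4.44 = −1.8648; K_B = 71.0184 − 3.271×(2.82 + 25.4) = −21.28922.
Balance: K_A − x×(3.271 − 2.784) = K_B, so x = (K_A − K_B)/(3.271 − 2.784) = 19.4244/0.487 = 39.9 km.

39.9 km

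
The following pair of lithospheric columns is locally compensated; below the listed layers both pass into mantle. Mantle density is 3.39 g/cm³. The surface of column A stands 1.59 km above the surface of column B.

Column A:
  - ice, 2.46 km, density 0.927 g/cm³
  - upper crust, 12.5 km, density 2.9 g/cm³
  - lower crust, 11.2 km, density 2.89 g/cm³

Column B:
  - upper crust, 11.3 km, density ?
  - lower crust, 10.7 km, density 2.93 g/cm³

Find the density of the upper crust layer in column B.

2.73 g/cm³

Take the compensation level at the base of the deeper column (depth z_c below the surface of column A) and equate Σ ρ_i t_i down to z_c; mantle fills any gap and the z_c terms cancel.
Column A: 2.46×0.927 + 12.5×2.9 + 11.2×2.89 + (z_c − 26.16)×3.39
Column B: 1.59×0 + 11.3×ρ + 10.7×2.93 + (z_c − 1.59 − 22)×3.39
The z_c×3.39 term appears on both sides and cancels. Collect the known terms of each column as K = Σ(ρt)_known − 3.39 × (depth of known layers): K_A = 70.89842 − 3.39×26.16 = −17.78398; K_B = 31.351 − 3.39×(1.59 + 22) = −48.6191.
Balance: K_A = K_B + 11.3×ρ, so ρ = (K_A − K_B)/11.3 = 30.8351/11.3 = 2.73 g/cm³.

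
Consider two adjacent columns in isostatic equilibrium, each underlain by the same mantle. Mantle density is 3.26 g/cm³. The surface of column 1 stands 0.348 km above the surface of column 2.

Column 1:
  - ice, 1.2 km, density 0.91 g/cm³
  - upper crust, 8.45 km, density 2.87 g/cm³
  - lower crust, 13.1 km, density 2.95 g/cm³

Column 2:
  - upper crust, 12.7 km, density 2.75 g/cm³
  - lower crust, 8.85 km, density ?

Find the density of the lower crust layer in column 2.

2.97 g/cm³

Take the compensation level at the base of the deeper column (depth z_c below the surface of column 1) and equate Σ ρ_i t_i down to z_c; mantle fills any gap and the z_c terms cancel.
Column 1: 1.2×0.91 + 8.45×2.87 + 13.1×2.95 + (z_c − 22.75)×3.26
Column 2: 0.348×0 + 12.7×2.75 + 8.85×ρ + (z_c − 0.348 − 21.55)×3.26
The z_c×3.26 term appears on both sides and cancels. Collect the known terms of each column as K = Σ(ρt)_known − 3.26 × (depth of known layers): K_1 = 63.9885 − 3.26×22.75 = −10.1765; K_2 = 34.925 − 3.26×(0.348 + 21.55) = −36.46248.
Balance: K_1 = K_2 + 8.85×ρ, so ρ = (K_1 − K_2)/8.85 = 26.286/8.85 = 2.97 g/cm³.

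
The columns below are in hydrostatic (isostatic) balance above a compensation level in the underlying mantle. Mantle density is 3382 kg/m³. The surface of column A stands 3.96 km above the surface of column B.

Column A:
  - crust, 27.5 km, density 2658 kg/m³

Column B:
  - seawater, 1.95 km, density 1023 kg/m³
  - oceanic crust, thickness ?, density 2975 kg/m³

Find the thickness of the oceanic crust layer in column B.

Take the compensation level at the base of the deeper column (depth z_c below the surface of column A) and equate Σ ρ_i t_i down to z_c; mantle fills any gap and the z_c terms cancel.
Column A: 27.5×2658 + (z_c − 27.5)×3382
Column B: 3.96×0 + 1.95×1023 + x×2975 + (z_c − 3.96 − 1.95 − x)×3382
The z_c×3382 term appears on both sides and cancels. Collect the known terms of each column as K = Σ(ρt)_known − 3382 × (depth of known layers): K_A = 73095 − 3382×27.5 = −19910; K_B = 1994.85 − 3382×(3.96 + 1.95) = −17992.77.
Balance: K_A = K_B − x×(3382 − 2975), so x = (K_B − K_A)/(3382 − 2975) = 1917.23/407 = 4.71 km.

4.71 km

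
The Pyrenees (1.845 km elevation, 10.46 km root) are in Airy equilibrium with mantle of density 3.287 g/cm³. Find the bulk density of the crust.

ρ_c h = (ρ_m − ρ_c) r → ρ_c (h + r) = ρ_m r → ρ_c = ρ_m r / (h + r).
ρ_c = 3.287 × 10.46 km / (1.845 km + 10.46 km) = 2.79 g/cm³.

2.79 g/cm³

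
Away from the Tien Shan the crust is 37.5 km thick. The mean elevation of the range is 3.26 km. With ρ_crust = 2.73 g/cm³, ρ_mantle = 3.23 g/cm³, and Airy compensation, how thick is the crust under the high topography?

Root depth r = h ρ_c / (ρ_m − ρ_c) = 3.26 km × 2.73 / 0.5 = 17.8 km.
Total thickness = T + h + r = 37.5 km + 3.26 km + 17.8 km = 58.6 km.

58.6 km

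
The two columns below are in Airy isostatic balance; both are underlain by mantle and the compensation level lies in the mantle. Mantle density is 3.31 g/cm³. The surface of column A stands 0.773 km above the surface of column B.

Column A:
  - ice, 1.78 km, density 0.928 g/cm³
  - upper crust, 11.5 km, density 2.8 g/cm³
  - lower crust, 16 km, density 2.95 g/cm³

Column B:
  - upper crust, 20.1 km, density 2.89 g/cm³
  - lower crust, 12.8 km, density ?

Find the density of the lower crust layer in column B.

2.93 g/cm³

Take the compensation level at the base of the deeper column (depth z_c below the surface of column A) and equate Σ ρ_i t_i down to z_c; mantle fills any gap and the z_c terms cancel.
Column A: 1.78×0.928 + 11.5×2.8 + 16×2.95 + (z_c − 29.28)×3.31
Column B: 0.773×0 + 20.1×2.89 + 12.8×ρ + (z_c − 0.773 − 32.9)×3.31
The z_c×3.31 term appears on both sides and cancels. Collect the known terms of each column as K = Σ(ρt)_known − 3.31 × (depth of known layers): K_A = 81.05184 − 3.31×29.28 = −15.86496; K_B = 58.089 − 3.31×(0.773 + 32.9) = −53.36863.
Balance: K_A = K_B + 12.8×ρ, so ρ = (K_A − K_B)/12.8 = 37.5037/12.8 = 2.93 g/cm³.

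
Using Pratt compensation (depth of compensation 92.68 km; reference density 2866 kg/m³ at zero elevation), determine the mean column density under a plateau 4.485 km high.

Pratt balance: ρ_ref D = ρ (D + h).
ρ = ρ_ref D/(D + h) = 2866 × 92.68 km/(92.68 km + 4.485 km) = 2730 kg/m³.

2730 kg/m³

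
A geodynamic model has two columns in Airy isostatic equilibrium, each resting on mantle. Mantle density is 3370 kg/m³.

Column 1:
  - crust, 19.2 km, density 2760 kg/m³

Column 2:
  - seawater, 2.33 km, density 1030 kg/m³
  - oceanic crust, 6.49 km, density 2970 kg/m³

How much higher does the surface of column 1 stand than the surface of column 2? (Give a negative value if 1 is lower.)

1.09 km

For any compensation level in the mantle, the mantle terms cancel and isostasy reduces to e = (Σt_1 − Σt_2) − (Σ(ρt)_1 − Σ(ρt)_2) / ρ_m.
Σt_1 = 19.2 km; Σt_2 = 8.82 km; Σ(ρt)_1 = 52992; Σ(ρt)_2 = 21675.2 (in km·kg/m³).
e = (19.2 − 8.82) − (52992 − 21675.2) / 3370 = 1.09 km.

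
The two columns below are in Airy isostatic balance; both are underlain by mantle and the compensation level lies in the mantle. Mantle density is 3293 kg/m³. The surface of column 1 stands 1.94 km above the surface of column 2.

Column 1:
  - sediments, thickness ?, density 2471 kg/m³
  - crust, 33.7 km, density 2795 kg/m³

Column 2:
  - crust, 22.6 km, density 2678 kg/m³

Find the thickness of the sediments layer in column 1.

4.26 km

Take the compensation level at the base of the deeper column (depth z_c below the surface of column 1) and equate Σ ρ_i t_i down to z_c; mantle fills any gap and the z_c terms cancel.
Column 1: x×2471 + 33.7×2795 + (z_c − 33.7 − x)×3293
Column 2: 1.94×0 + 22.6×2678 + (z_c − 1.94 − 22.6)×3293
The z_c×3293 term appears on both sides and cancels. Collect the known terms of each column as K = Σ(ρt)_known − 3293 × (depth of known layers): K_1 = 94191.5 − 3293×33.7 = −16782.6; K_2 = 60522.8 − 3293×(1.94 + 22.6) = −20287.42.
Balance: K_1 − x×(3293 − 2471) = K_2, so x = (K_1 − K_2)/(3293 − 2471) = 3504.82/822 = 4.26 km.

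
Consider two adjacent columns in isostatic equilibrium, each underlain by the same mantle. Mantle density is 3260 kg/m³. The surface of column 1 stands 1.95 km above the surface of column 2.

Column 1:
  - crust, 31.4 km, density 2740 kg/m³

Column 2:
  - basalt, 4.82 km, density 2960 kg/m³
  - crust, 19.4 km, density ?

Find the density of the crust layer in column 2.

2820 kg/m³

Take the compensation level at the base of the deeper column (depth z_c below the surface of column 1) and equate Σ ρ_i t_i down to z_c; mantle fills any gap and the z_c terms cancel.
Column 1: 31.4×2740 + (z_c − 31.4)×3260
Column 2: 1.95×0 + 4.82×2960 + 19.4×ρ + (z_c − 1.95 − 24.22)×3260
The z_c×3260 term appears on both sides and cancels. Collect the known terms of each column as K = Σ(ρt)_known − 3260 × (depth of known layers): K_1 = 86036 − 3260×31.4 = −16328; K_2 = 14267.2 − 3260×(1.95 + 24.22) = −71047.
Balance: K_1 = K_2 + 19.4×ρ, so ρ = (K_1 − K_2)/19.4 = 54719/19.4 = 2820 kg/m³.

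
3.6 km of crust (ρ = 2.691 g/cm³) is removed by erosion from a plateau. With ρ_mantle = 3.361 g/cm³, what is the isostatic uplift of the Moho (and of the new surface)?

Unloading: uplift u = e ρ_c/ρ_m = 3.6 km × 2.691/3.361 = 2.88 km.

2.88 km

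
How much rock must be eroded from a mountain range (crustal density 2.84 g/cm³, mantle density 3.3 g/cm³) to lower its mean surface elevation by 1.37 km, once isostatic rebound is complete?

Net drop Δ = e − u = e − e ρ_c/ρ_m = e (ρ_m − ρ_c)/ρ_m.
e = Δ ρ_m/(ρ_m − ρ_c) = 1.37 km × 3.3/0.46 = 9.83 km.

9.83 km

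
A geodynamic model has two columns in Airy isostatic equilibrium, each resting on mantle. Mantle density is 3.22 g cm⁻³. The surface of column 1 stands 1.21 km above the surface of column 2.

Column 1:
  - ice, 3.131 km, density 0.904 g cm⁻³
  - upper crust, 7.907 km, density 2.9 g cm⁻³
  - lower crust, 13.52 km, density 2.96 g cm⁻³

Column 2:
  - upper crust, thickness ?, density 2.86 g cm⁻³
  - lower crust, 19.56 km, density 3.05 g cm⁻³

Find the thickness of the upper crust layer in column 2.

Take the compensation level at the base of the deeper column (depth z_c below the surface of column 1) and equate Σ ρ_i t_i down to z_c; mantle fills any gap and the z_c terms cancel.
Column 1: 3.131×0.904 + 7.907×2.9 + 13.52×2.96 + (z_c − 24.558)×3.22
Column 2: 1.21×0 + x×2.86 + 19.56×3.05 + (z_c − 1.21 − 19.56 − x)×3.22
The z_c×3.22 term appears on both sides and cancels. Collect the known terms of each column as K = Σ(ρt)_known − 3.22 × (depth of known layers): K_1 = 65.779924 − 3.22×24.558 = −13.296836; K_2 = 59.658 − 3.22×(1.21 + 19.56) = −7.2214.
Balance: K_1 = K_2 − x×(3.22 − 2.86), so x = (K_2 − K_1)/(3.22 − 2.86) = 6.07544/0.36 = 16.9 km.

16.9 km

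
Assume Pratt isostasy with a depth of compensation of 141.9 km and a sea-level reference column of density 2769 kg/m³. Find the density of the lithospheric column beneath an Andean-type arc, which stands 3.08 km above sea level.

Pratt balance: ρ_ref D = ρ (D + h).
ρ = ρ_ref D/(D + h) = 2769 × 141.9 km/(141.9 km + 3.08 km) = 2710 kg/m³.

2710 kg/m³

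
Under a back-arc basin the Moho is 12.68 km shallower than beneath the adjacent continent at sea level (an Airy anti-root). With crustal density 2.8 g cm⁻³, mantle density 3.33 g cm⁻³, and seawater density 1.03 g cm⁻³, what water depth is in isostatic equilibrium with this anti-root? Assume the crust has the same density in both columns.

3.8 km

Replacing a thickness d of crust by seawater at the top must be balanced by replacing crust with mantle at the base: d (ρ_c − ρ_w) = a (ρ_m − ρ_c).
d = a (ρ_m − ρ_c)/(ρ_c − ρ_w) = 12.68 km × 0.53/1.77 = 3.8 km.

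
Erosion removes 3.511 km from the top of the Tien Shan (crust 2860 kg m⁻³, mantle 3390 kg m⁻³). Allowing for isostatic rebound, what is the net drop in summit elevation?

0.549 km

Rebound u = e ρ_c/ρ_m = 3.511 km × 2860/3390 = 2.962 km.
Net surface drop = e − u = 3.511 km − 2.962 km = e (ρ_m − ρ_c)/ρ_m = 0.549 km.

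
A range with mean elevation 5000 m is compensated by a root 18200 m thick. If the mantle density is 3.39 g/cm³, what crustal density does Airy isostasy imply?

ρ_c h = (ρ_m − ρ_c) r → ρ_c (h + r) = ρ_m r → ρ_c = ρ_m r / (h + r).
ρ_c = 3.39 × 18200 m / (5000 m + 18200 m) = 2.66 g/cm³.

2.66 g/cm³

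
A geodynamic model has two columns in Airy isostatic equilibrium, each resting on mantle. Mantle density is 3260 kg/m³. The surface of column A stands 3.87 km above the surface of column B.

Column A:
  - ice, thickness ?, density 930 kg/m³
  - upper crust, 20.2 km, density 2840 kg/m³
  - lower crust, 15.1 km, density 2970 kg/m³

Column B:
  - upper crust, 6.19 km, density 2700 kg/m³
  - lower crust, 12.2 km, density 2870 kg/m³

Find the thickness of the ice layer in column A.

Take the compensation level at the base of the deeper column (depth z_c below the surface of column A) and equate Σ ρ_i t_i down to z_c; mantle fills any gap and the z_c terms cancel.
Column A: x×930 + 20.2×2840 + 15.1×2970 + (z_c − 35.3 − x)×3260
Column B: 3.87×0 + 6.19×2700 + 12.2×2870 + (z_c − 3.87 − 18.39)×3260
The z_c×3260 term appears on both sides and cancels. Collect the known terms of each column as K = Σ(ρt)_known − 3260 × (depth of known layers): K_A = 102215 − 3260×35.3 = −12863; K_B = 51727 − 3260×(3.87 + 18.39) = −20840.6.
Balance: K_A − x×(3260 − 930) = K_B, so x = (K_A − K_B)/(3260 − 930) = 7977.6/2330 = 3.42 km.

3.42 km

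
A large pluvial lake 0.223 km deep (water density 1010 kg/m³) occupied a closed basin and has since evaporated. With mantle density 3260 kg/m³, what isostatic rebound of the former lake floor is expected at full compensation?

0.0691 km

u = d ρ_w/ρ_m = 0.223 km × 1010/3260 = 0.0691 km.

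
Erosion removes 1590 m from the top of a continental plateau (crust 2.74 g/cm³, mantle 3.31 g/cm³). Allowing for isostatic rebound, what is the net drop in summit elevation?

Rebound u = e ρ_c/ρ_m = 1590 m × 2.74/3.31 = 1316 m.
Net surface drop = e − u = 1590 m − 1316 m = e (ρ_m − ρ_c)/ρ_m = 274 m.

274 m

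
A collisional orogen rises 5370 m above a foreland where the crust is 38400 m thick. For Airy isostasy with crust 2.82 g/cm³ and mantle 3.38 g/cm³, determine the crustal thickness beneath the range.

70800 m

Root depth r = h ρ_c / (ρ_m − ρ_c) = 5370 m × 2.82 / 0.56 = 27040 m.
Total thickness = T + h + r = 38400 m + 5370 m + 27040 m = 70800 m.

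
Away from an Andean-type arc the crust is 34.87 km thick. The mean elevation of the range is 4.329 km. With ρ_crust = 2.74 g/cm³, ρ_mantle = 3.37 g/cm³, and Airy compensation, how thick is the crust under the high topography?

58 km

Root depth r = h ρ_c / (ρ_m − ρ_c) = 4.329 km × 2.74 / 0.63 = 18.83 km.
Total thickness = T + h + r = 34.87 km + 4.329 km + 18.83 km = 58 km.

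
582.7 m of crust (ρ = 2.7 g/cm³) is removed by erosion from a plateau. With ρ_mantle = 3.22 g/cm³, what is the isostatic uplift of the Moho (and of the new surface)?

Unloading: uplift u = e ρ_c/ρ_m = 582.7 m × 2.7/3.22 = 489 m.

489 m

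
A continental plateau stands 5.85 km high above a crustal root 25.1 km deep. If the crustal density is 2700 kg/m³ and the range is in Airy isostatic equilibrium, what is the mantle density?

3330 kg/m³

Airy balance: ρ_c h = (ρ_m − ρ_c) r → ρ_m = ρ_c (1 + h/r).
ρ_m = 2700 × (1 + 5.85 km/25.1 km) = 3330 kg/m³.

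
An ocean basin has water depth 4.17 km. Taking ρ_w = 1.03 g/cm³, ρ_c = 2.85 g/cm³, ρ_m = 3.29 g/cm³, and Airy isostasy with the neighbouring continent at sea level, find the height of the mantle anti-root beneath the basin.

By Archimedes' principle applied to the lithosphere: replacing crust with seawater at the top is compensated by replacing crust with mantle at the base: d (ρ_c − ρ_w) = a (ρ_m − ρ_c).
a = d (ρ_c − ρ_w)/(ρ_m − ρ_c) = 4.17 km × 1.82/0.44 = 17.2 km.

17.2 km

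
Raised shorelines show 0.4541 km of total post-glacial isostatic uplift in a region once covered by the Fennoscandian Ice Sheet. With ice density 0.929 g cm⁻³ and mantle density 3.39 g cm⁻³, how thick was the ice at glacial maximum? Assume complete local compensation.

1.66 km

u = t ρ_ice/ρ_m → t = u ρ_m/ρ_ice = 0.4541 km × 3.39/0.929 = 1.66 km.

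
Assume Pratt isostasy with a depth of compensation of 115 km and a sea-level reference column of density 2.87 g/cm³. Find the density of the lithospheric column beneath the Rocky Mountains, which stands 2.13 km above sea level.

2.82 g/cm³

Pratt balance: ρ_ref D = ρ (D + h).
ρ = ρ_ref D/(D + h) = 2.87 × 115 km/(115 km + 2.13 km) = 2.82 g/cm³.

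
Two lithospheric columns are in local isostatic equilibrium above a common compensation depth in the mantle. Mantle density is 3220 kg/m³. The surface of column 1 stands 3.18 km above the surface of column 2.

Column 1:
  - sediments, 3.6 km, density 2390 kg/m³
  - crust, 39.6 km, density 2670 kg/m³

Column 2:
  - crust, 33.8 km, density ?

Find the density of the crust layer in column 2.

Take the compensation level at the base of the deeper column (depth z_c below the surface of column 1) and equate Σ ρ_i t_i down to z_c; mantle fills any gap and the z_c terms cancel.
Column 1: 3.6×2390 + 39.6×2670 + (z_c − 43.2)×3220
Column 2: 3.18×0 + 33.8×ρ + (z_c − 3.18 − 33.8)×3220
The z_c×3220 term appears on both sides and cancels. Collect the known terms of each column as K = Σ(ρt)_known − 3220 × (depth of known layers): K_1 = 114336 − 3220×43.2 = −24768; K_2 = 0 − 3220×(3.18 + 33.8) = −119075.6.
Balance: K_1 = K_2 + 33.8×ρ, so ρ = (K_1 − K_2)/33.8 = 94307.6/33.8 = 2790 kg/m³.

2790 kg/m³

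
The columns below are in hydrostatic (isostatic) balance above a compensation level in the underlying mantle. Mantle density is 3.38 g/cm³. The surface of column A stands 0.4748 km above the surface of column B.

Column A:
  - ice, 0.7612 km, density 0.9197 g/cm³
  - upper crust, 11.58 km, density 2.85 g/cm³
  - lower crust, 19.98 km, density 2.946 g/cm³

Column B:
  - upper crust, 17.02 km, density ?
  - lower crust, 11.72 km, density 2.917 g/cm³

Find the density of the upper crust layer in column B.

Take the compensation level at the base of the deeper column (depth z_c below the surface of column A) and equate Σ ρ_i t_i down to z_c; mantle fills any gap and the z_c terms cancel.
Column A: 0.7612×0.9197 + 11.58×2.85 + 19.98×2.946 + (z_c − 32.3212)×3.38
Column B: 0.4748×0 + 17.02×ρ + 11.72×2.917 + (z_c − 0.4748 − 28.74)×3.38
The z_c×3.38 term appears on both sides and cancels. Collect the known terms of each column as K = Σ(ρt)_known − 3.38 × (depth of known layers): K_A = 92.5641556 − 3.38×32.3212 = −16.6815004; K_B = 34.18724 − 3.38×(0.4748 + 28.74) = −64.558784.
Balance: K_A = K_B + 17.02×ρ, so ρ = (K_A − K_B)/17.02 = 47.8773/17.02 = 2.81 g/cm³.

2.81 g/cm³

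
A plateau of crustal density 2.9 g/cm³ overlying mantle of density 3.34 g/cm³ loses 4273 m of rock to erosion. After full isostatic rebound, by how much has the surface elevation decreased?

563 m

Rebound u = e ρ_c/ρ_m = 4273 m × 2.9/3.34 = 3710 m.
Net surface drop = e − u = 4273 m − 3710 m = e (ρ_m − ρ_c)/ρ_m = 563 m.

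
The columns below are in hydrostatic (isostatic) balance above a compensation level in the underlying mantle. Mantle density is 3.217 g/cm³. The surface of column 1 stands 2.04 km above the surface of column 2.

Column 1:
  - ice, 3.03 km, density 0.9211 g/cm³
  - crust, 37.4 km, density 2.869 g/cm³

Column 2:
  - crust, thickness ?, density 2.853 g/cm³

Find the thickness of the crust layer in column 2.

36.8 km

Take the compensation level at the base of the deeper column (depth z_c below the surface of column 1) and equate Σ ρ_i t_i down to z_c; mantle fills any gap and the z_c terms cancel.
Column 1: 3.03×0.9211 + 37.4×2.869 + (z_c − 40.43)×3.217
Column 2: 2.04×0 + x×2.853 + (z_c − 2.04 − 0 − x)×3.217
The z_c×3.217 term appears on both sides and cancels. Collect the known terms of each column as K = Σ(ρt)_known − 3.217 × (depth of known layers): K_1 = 110.091533 − 3.217×40.43 = −19.971777; K_2 = 0 − 3.217×(2.04 + 0) = −6.56268.
Balance: K_1 = K_2 − x×(3.217 − 2.853), so x = (K_2 − K_1)/(3.217 − 2.853) = 13.4091/0.364 = 36.8 km.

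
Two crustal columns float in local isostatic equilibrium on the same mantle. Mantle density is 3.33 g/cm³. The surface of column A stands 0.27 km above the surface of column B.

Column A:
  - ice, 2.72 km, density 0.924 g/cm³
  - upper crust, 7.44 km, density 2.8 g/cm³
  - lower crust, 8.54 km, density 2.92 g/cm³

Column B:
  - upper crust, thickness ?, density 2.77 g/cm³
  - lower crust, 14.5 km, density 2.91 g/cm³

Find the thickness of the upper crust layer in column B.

12.5 km

Take the compensation level at the base of the deeper column (depth z_c below the surface of column A) and equate Σ ρ_i t_i down to z_c; mantle fills any gap and the z_c terms cancel.
Column A: 2.72×0.924 + 7.44×2.8 + 8.54×2.92 + (z_c − 18.7)×3.33
Column B: 0.27×0 + x×2.77 + 14.5×2.91 + (z_c − 0.27 − 14.5 − x)×3.33
The z_c×3.33 term appears on both sides and cancels. Collect the known terms of each column as K = Σ(ρt)_known − 3.33 × (depth of known layers): K_A = 48.28208 − 3.33×18.7 = −13.98892; K_B = 42.195 − 3.33×(0.27 + 14.5) = −6.9891.
Balance: K_A = K_B − x×(3.33 − 2.77), so x = (K_B − K_A)/(3.33 − 2.77) = 6.99982/0.56 = 12.5 km.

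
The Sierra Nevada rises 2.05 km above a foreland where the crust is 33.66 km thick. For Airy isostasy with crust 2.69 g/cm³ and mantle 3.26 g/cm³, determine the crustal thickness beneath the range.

45.4 km

Root depth r = h ρ_c / (ρ_m − ρ_c) = 2.05 km × 2.69 / 0.57 = 9.675 km.
Total thickness = T + h + r = 33.66 km + 2.05 km + 9.675 km = 45.4 km.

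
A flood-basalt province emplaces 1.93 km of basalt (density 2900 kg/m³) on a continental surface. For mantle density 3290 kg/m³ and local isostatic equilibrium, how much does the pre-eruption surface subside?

1.7 km

Subaerial loading: s = t ρ_load / ρ_m.
s = 1.93 km × 2900/3290 = 1.7 km.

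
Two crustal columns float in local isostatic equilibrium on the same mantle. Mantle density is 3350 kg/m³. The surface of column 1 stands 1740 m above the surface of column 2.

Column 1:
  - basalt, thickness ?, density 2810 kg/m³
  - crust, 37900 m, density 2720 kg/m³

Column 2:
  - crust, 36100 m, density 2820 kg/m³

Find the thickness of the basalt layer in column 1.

2010 m

Take the compensation level at the base of the deeper column (depth z_c below the surface of column 1) and equate Σ ρ_i t_i down to z_c; mantle fills any gap and the z_c terms cancel.
Column 1: x×2810 + 37900×2720 + (z_c − 37900 − x)×3350
Column 2: 1740×0 + 36100×2820 + (z_c − 1740 − 36100)×3350
The z_c×3350 term appears on both sides and cancels. Collect the known terms of each column as K = Σ(ρt)_known − 3350 × (depth of known layers): K_1 = 103088000 − 3350×37900 = −23877000; K_2 = 101802000 − 3350×(1740 + 36100) = −24962000.
Balance: K_1 − x×(3350 − 2810) = K_2, so x = (K_1 − K_2)/(3350 − 2810) = 1085000/540 = 2010 m.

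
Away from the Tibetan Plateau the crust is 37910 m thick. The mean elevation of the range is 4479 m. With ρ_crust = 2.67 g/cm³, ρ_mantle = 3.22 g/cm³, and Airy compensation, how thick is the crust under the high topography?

Root depth r = h ρ_c / (ρ_m − ρ_c) = 4479 m × 2.67 / 0.55 = 21740 m.
Total thickness = T + h + r = 37910 m + 4479 m + 21740 m = 64100 m.

64100 m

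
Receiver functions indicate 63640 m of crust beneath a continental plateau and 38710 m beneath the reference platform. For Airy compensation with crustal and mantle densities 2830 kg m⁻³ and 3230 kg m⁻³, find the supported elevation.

Excess crust Δ = 63640 m − 38710 m = 24930 m, split between elevation h and root r with h + r = Δ.
Airy balance ρ_c h = (ρ_m − ρ_c) r gives r = h ρ_c/(ρ_m − ρ_c), so h (1 + ρ_c/(ρ_m − ρ_c)) = Δ, i.e. h = Δ (ρ_m − ρ_c)/ρ_m.
h = 24930 m × 400/3230 = 3090 m.

3090 m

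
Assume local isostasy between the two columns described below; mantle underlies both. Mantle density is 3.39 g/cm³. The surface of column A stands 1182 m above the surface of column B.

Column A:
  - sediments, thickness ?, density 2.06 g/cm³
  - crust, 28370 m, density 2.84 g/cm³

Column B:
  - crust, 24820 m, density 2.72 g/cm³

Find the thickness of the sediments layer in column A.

Take the compensation level at the base of the deeper column (depth z_c below the surface of column A) and equate Σ ρ_i t_i down to z_c; mantle fills any gap and the z_c terms cancel.
Column A: x×2.06 + 28370×2.84 + (z_c − 28370 − x)×3.39
Column B: 1182×0 + 24820×2.72 + (z_c − 1182 − 24820)×3.39
The z_c×3.39 term appears on both sides and cancels. Collect the known terms of each column as K = Σ(ρt)_known − 3.39 × (depth of known layers): K_A = 80570.8 − 3.39×28370 = −15603.5; K_B = 67510.4 − 3.39×(1182 + 24820) = −20636.38.
Balance: K_A − x×(3.39 − 2.06) = K_B, so x = (K_A − K_B)/(3.39 − 2.06) = 5032.88/1.33 = 3780 m.

3780 m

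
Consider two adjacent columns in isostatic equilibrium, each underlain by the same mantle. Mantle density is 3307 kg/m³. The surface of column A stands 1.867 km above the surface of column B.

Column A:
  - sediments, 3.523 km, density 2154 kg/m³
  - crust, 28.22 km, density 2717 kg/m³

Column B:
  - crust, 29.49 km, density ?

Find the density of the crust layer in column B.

Take the compensation level at the base of the deeper column (depth z_c below the surface of column A) and equate Σ ρ_i t_i down to z_c; mantle fills any gap and the z_c terms cancel.
Column A: 3.523×2154 + 28.22×2717 + (z_c − 31.743)×3307
Column B: 1.867×0 + 29.49×ρ + (z_c − 1.867 − 29.49)×3307
The z_c×3307 term appears on both sides and cancels. Collect the known terms of each column as K = Σ(ρt)_known − 3307 × (depth of known layers): K_A = 84262.282 − 3307×31.743 = −20711.819; K_B = 0 − 3307×(1.867 + 29.49) = −103697.599.
Balance: K_A = K_B + 29.49×ρ, so ρ = (K_A − K_B)/29.49 = 82985.8/29.49 = 2810 kg/m³.

2810 kg/m³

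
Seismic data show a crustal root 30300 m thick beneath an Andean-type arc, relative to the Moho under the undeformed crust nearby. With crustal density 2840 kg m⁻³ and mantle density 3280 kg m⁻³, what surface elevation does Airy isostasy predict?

Isostatic balance requires: ρ_c h = (ρ_m − ρ_c) r.
h = r (ρ_m − ρ_c) / ρ_c = 30300 m × (3280 − 2840) / 2840 = 4690 m.

4690 m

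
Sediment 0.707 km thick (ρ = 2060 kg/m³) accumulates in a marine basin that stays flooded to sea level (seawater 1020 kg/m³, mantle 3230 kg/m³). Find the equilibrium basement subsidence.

0.333 km

Submarine loading: the sediment displaces seawater, and the subsidence is in turn flooded, so s (ρ_m − ρ_w) = t (ρ_sed − ρ_w).
s = 0.707 km × (2060 − 1020) / (3230 − 1020) = 0.333 km.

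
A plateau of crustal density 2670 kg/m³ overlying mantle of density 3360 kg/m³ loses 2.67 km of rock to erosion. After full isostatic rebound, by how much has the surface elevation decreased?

Rebound u = e ρ_c/ρ_m = 2.67 km × 2670/3360 = 2.122 km.
Net surface drop = e − u = 2.67 km − 2.122 km = e (ρ_m − ρ_c)/ρ_m = 0.548 km.

0.548 km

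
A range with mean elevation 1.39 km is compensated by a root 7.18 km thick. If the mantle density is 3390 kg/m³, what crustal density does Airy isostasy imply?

2840 kg/m³

ρ_c h = (ρ_m − ρ_c) r → ρ_c (h + r) = ρ_m r → ρ_c = ρ_m r / (h + r).
ρ_c = 3390 × 7.18 km / (1.39 km + 7.18 km) = 2840 kg/m³.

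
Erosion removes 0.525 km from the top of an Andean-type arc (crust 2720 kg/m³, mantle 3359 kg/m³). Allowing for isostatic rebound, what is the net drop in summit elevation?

Rebound u = e ρ_c/ρ_m = 0.525 km × 2720/3359 = 0.4251 km.
Net surface drop = e − u = 0.525 km − 0.4251 km = e (ρ_m − ρ_c)/ρ_m = 0.0999 km.

0.0999 km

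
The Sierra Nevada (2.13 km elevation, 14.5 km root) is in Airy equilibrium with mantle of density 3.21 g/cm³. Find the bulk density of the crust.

2.8 g/cm³

ρ_c h = (ρ_m − ρ_c) r → ρ_c (h + r) = ρ_m r → ρ_c = ρ_m r / (h + r).
ρ_c = 3.21 × 14.5 km / (2.13 km + 14.5 km) = 2.8 g/cm³.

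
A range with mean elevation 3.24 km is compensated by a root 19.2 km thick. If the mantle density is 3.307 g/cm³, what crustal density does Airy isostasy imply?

2.83 g/cm³

ρ_c h = (ρ_m − ρ_c) r → ρ_c (h + r) = ρ_m r → ρ_c = ρ_m r / (h + r).
ρ_c = 3.307 × 19.2 km / (3.24 km + 19.2 km) = 2.83 g/cm³.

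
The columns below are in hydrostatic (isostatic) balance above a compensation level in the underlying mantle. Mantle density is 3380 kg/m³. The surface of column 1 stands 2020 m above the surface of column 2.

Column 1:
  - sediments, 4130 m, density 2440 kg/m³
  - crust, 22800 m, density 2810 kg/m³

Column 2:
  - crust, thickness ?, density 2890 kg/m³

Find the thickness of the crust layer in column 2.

Take the compensation level at the base of the deeper column (depth z_c below the surface of column 1) and equate Σ ρ_i t_i down to z_c; mantle fills any gap and the z_c terms cancel.
Column 1: 4130×2440 + 22800×2810 + (z_c − 26930)×3380
Column 2: 2020×0 + x×2890 + (z_c − 2020 − 0 − x)×3380
The z_c×3380 term appears on both sides and cancels. Collect the known terms of each column as K = Σ(ρt)_known − 3380 × (depth of known layers): K_1 = 74145200 − 3380×26930 = −16878200; K_2 = 0 − 3380×(2020 + 0) = −6827600.
Balance: K_1 = K_2 − x×(3380 − 2890), so x = (K_2 − K_1)/(3380 − 2890) = 10050600/490 = 20500 m.

20500 m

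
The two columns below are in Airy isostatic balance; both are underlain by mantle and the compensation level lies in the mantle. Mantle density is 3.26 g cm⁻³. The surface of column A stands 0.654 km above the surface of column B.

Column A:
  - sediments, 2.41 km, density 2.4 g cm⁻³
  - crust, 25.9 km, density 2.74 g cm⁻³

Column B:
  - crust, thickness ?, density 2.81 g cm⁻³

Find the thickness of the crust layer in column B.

29.8 km

Take the compensation level at the base of the deeper column (depth z_c below the surface of column A) and equate Σ ρ_i t_i down to z_c; mantle fills any gap and the z_c terms cancel.
Column A: 2.41×2.4 + 25.9×2.74 + (z_c − 28.31)×3.26
Column B: 0.654×0 + x×2.81 + (z_c − 0.654 − 0 − x)×3.26
The z_c×3.26 term appears on both sides and cancels. Collect the known terms of each column as K = Σ(ρt)_known − 3.26 × (depth of known layers): K_A = 76.75 − 3.26×28.31 = −15.5406; K_B = 0 − 3.26×(0.654 + 0) = −2.13204.
Balance: K_A = K_B − x×(3.26 − 2.81), so x = (K_B − K_A)/(3.26 − 2.81) = 13.4086/0.45 = 29.8 km.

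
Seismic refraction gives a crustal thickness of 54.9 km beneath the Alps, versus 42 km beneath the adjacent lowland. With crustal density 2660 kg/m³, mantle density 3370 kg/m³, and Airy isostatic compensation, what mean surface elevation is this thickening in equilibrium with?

2.72 km

Excess crust Δ = 54.9 km − 42 km = 12.9 km, split between elevation h and root r with h + r = Δ.
Airy balance ρ_c h = (ρ_m − ρ_c) r gives r = h ρ_c/(ρ_m − ρ_c), so h (1 + ρ_c/(ρ_m − ρ_c)) = Δ, i.e. h = Δ (ρ_m − ρ_c)/ρ_m.
h = 12.9 km × 710/3370 = 2.72 km.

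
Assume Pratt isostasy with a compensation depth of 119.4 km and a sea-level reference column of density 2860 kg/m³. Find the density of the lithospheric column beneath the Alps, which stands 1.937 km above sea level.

Pratt balance: ρ_ref D = ρ (D + h).
ρ = ρ_ref D/(D + h) = 2860 × 119.4 km/(119.4 km + 1.937 km) = 2810 kg/m³.

2810 kg/m³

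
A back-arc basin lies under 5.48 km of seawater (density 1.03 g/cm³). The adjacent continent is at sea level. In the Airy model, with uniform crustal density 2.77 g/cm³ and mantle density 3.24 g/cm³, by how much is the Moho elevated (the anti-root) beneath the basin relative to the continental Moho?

For local isostatic compensation: replacing crust with seawater at the top is compensated by replacing crust with mantle at the base: d (ρ_c − ρ_w) = a (ρ_m − ρ_c).
a = d (ρ_c − ρ_w)/(ρ_m − ρ_c) = 5.48 km × 1.74/0.47 = 20.3 km.

20.3 km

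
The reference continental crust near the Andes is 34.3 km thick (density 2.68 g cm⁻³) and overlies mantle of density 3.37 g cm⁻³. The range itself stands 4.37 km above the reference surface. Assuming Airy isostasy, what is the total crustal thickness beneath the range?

Root depth r = h ρ_c / (ρ_m − ρ_c) = 4.37 km × 2.68 / 0.69 = 16.97 km.
Total thickness = T + h + r = 34.3 km + 4.37 km + 16.97 km = 55.6 km.

55.6 km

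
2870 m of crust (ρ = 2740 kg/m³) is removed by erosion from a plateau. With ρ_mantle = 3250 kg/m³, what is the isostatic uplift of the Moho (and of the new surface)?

2420 m

Unloading: uplift u = e ρ_c/ρ_m = 2870 m × 2740/3250 = 2420 m.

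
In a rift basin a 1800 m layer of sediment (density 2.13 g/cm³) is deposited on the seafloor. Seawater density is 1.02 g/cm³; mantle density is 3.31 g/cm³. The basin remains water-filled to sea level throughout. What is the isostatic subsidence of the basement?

872 m

Submarine loading: the sediment displaces seawater, and the subsidence is in turn flooded, so s (ρ_m − ρ_w) = t (ρ_sed − ρ_w).
s = 1800 m × (2.13 − 1.02) / (3.31 − 1.02) = 872 m.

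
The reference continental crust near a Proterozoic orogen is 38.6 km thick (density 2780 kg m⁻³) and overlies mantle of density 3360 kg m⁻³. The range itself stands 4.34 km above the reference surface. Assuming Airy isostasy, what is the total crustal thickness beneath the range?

63.7 km

Root depth r = h ρ_c / (ρ_m − ρ_c) = 4.34 km × 2780 / 580 = 20.8 km.
Total thickness = T + h + r = 38.6 km + 4.34 km + 20.8 km = 63.7 km.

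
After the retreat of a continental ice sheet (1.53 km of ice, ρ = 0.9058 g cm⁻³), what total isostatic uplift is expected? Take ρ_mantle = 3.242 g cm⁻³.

0.427 km

Removing the load lets mantle flow back in; uplift u satisfies ρ_ice t = ρ_m u.
u = t ρ_ice/ρ_m = 1.53 km × 0.9058/3.242 = 0.427 km.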